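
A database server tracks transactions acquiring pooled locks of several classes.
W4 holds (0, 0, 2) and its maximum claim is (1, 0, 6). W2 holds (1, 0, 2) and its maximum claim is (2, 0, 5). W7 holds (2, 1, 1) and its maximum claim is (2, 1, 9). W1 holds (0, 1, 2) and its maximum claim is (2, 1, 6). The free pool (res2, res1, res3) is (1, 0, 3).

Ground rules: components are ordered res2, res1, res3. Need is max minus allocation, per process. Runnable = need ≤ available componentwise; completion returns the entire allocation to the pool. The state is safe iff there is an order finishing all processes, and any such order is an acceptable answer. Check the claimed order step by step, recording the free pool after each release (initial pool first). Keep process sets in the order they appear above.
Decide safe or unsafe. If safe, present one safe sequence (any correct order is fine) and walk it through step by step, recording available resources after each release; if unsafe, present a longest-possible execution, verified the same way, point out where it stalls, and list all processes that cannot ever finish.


The state is SAFE; one workable sequence: W2, W4, W1, W7.
Key observation: at W2 the run first touches a limit — (1, 0, 3) against (1, 0, 3), exact on a resource it actually requests.
Walking it through:
  pool = (1, 0, 3)
  run W2 (needs (1, 0, 3), free (1, 0, 3)); after release of (1, 0, 2) the pool is (2, 0, 5)
  run W4 (needs (1, 0, 4), free (2, 0, 5)); after release of (0, 0, 2) the pool is (2, 0, 7)
  run W1 (needs (2, 0, 4), free (2, 0, 7)); after release of (0, 1, 2) the pool is (2, 1, 9)
  run W7 (needs (0, 0, 8), free (2, 1, 9)); after release of (2, 1, 1) the pool is (4, 2, 10)


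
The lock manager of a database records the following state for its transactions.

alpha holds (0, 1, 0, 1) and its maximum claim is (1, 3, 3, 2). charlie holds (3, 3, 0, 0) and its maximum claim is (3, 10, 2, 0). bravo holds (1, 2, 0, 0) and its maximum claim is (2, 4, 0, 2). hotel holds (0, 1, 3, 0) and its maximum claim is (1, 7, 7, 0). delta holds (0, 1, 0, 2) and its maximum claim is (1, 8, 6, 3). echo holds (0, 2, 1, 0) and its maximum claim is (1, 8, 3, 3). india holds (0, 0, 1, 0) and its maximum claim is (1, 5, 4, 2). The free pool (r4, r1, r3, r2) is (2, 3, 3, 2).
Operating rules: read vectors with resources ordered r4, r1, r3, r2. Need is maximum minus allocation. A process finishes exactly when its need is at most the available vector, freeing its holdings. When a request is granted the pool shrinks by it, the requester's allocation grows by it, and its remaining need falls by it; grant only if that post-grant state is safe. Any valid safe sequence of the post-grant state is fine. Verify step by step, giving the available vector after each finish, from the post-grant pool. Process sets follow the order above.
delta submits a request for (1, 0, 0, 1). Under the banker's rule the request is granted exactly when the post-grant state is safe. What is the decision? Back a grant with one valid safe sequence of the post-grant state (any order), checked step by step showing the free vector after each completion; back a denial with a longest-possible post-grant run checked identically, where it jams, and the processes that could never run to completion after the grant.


GRANT — the state after the grant stays safe, e.g. via alpha, bravo, india, hotel, delta, charlie, echo.
Key observation: (1, 3, 3, 1) free after granting still covers alpha first, and each release covers the next.
Step-by-step check of the post-grant state:
  pool = (1, 3, 3, 1)
  run alpha (needs (1, 2, 3, 1), free (1, 3, 3, 1)); after release of (0, 1, 0, 1) the pool is (1, 4, 3, 2)
  run bravo (needs (1, 2, 0, 2), free (1, 4, 3, 2)); after release of (1, 2, 0, 0) the pool is (2, 6, 3, 2)
  run india (needs (1, 5, 3, 2), free (2, 6, 3, 2)); after release of (0, 0, 1, 0) the pool is (2, 6, 4, 2)
  run hotel (needs (1, 6, 4, 0), free (2, 6, 4, 2)); after release of (0, 1, 3, 0) the pool is (2, 7, 7, 2)
  run delta (needs (0, 7, 6, 0), free (2, 7, 7, 2)); after release of (1, 1, 0, 3) the pool is (3, 8, 7, 5)
  run charlie (needs (0, 7, 2, 0), free (3, 8, 7, 5)); after release of (3, 3, 0, 0) the pool is (6, 11, 7, 5)
  run echo (needs (1, 6, 2, 3), free (6, 11, 7, 5)); after release of (0, 2, 1, 0) the pool is (6, 13, 8, 5)


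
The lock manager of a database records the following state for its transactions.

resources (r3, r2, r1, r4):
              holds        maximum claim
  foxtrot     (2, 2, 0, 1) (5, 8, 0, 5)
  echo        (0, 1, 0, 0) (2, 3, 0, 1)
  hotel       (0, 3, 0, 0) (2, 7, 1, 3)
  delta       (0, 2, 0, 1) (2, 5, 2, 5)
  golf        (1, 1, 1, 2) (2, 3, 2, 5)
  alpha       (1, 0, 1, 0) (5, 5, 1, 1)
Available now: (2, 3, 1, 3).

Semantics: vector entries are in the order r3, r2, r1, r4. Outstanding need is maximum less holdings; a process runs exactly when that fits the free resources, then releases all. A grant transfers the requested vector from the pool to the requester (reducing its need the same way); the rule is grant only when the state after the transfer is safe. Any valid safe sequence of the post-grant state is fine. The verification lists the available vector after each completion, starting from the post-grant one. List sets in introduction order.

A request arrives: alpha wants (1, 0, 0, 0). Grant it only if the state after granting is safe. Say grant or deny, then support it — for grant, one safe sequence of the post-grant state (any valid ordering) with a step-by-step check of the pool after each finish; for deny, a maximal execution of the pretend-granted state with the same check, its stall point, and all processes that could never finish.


DENY: after the grant no complete ordering would exist.
Key observation: r3 is the bottleneck — with golf, echo, delta, hotel done the pool holds (2, 10, 2, 6), short of every remaining need.
After a pretend grant, a maximal execution: golf, echo, delta, hotel — then nothing else fits. Step-by-step check:
  pool = (1, 3, 1, 3)
  golf needs (1, 2, 1, 3) <= (1, 3, 1, 3) -> finishes; pool += (1, 1, 1, 2) = (2, 4, 2, 5)
  echo needs (2, 2, 0, 1) <= (2, 4, 2, 5) -> finishes; pool += (0, 1, 0, 0) = (2, 5, 2, 5)
  delta needs (2, 3, 2, 4) <= (2, 5, 2, 5) -> finishes; pool += (0, 2, 0, 1) = (2, 7, 2, 6)
  hotel needs (2, 4, 1, 3) <= (2, 7, 2, 6) -> finishes; pool += (0, 3, 0, 0) = (2, 10, 2, 6)
  blocked: foxtrot wants (3, 6, 0, 4), pool (2, 10, 2, 6) — not enough r3
  blocked: alpha wants (3, 5, 0, 1), pool (2, 10, 2, 6) — not enough r3
Processes that could never finish after the grant: foxtrot and alpha.


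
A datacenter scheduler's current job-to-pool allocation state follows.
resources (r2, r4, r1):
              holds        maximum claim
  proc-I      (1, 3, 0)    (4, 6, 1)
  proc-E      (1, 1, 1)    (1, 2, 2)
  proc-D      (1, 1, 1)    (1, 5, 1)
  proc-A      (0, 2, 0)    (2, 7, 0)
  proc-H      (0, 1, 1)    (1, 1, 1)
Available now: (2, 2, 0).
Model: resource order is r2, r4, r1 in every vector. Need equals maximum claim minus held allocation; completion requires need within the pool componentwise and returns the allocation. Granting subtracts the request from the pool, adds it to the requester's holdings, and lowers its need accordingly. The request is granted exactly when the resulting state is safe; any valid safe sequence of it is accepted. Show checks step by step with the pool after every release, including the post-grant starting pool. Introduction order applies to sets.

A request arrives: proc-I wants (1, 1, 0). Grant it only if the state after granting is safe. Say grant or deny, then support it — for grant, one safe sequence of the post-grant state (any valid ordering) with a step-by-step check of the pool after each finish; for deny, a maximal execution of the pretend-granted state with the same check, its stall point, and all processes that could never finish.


GRANT: granting preserves safety; a valid post-grant sequence is proc-H, proc-E, proc-I, proc-A, proc-D.
Key observation: post-grant, (1, 1, 0) remains, and an order beginning with proc-H completes everyone.
Verifying the post-grant state step by step:
  pool = (1, 1, 0)
  proc-H needs (1, 0, 0) <= (1, 1, 0) -> finishes; pool += (0, 1, 1) = (1, 2, 1)
  proc-E needs (0, 1, 1) <= (1, 2, 1) -> finishes; pool += (1, 1, 1) = (2, 3, 2)
  proc-I needs (2, 2, 1) <= (2, 3, 2) -> finishes; pool += (2, 4, 0) = (4, 7, 2)
  proc-A needs (2, 5, 0) <= (4, 7, 2) -> finishes; pool += (0, 2, 0) = (4, 9, 2)
  proc-D needs (0, 4, 0) <= (4, 9, 2) -> finishes; pool += (1, 1, 1) = (5, 10, 3)


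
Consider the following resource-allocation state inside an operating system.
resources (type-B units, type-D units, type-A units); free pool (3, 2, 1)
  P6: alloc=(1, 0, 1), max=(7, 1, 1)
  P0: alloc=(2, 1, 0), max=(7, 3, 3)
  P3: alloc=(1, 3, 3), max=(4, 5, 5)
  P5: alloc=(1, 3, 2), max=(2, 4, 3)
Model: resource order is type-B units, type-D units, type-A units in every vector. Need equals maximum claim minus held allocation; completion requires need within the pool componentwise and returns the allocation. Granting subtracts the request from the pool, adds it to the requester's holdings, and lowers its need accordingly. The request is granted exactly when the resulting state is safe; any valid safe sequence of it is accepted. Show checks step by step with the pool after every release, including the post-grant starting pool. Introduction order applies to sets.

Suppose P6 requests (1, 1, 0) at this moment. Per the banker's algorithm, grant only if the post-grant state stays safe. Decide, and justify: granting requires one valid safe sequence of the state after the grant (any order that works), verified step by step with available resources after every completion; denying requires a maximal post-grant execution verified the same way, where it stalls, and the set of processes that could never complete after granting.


DENY: after the grant no complete ordering would exist.
Key observation: P5, P3 can finish, but then (4, 7, 6) is all there is, and the blocked group's type-B units demands exceed it.
Pretend the grant happened; the run P5, P3 goes as far as possible. Walking it through:
  pool = (2, 1, 1)
  run P5 (needs (1, 1, 1), free (2, 1, 1)); after release of (1, 3, 2) the pool is (3, 4, 3)
  run P3 (needs (3, 2, 2), free (3, 4, 3)); after release of (1, 3, 3) the pool is (4, 7, 6)
  blocked: P6 wants (5, 0, 0), pool (4, 7, 6) — not enough type-B units
  blocked: P0 wants (5, 2, 3), pool (4, 7, 6) — not enough type-B units
Post-grant, the permanently blocked set is P6 and P0.


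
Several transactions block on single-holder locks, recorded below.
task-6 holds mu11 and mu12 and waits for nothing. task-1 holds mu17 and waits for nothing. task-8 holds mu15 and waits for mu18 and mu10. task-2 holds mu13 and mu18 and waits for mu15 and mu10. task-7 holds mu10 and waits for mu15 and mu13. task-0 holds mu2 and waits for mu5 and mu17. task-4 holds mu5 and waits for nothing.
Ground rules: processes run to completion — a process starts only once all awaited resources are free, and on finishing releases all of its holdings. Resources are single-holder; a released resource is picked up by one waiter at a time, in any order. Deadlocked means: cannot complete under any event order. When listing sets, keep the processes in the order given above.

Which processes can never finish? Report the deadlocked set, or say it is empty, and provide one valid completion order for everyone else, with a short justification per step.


The deadlocked set is task-8, task-2 and task-7.
Key observation: task-8 -> task-2 -> task-8 is a circular wait — nothing in it can go first; task-7 is caught in further circular waits.
One completion order for the rest: task-4, task-6, task-1, task-0.
Step-by-step check:
  run task-4 (it waits on nothing); releases mu5
  run task-6 (it waits on nothing); releases mu11 and mu12
  run task-1 (it waits on nothing); releases mu17
  run task-0 (all its waits — mu5 and mu17 — are resolved); releases mu2


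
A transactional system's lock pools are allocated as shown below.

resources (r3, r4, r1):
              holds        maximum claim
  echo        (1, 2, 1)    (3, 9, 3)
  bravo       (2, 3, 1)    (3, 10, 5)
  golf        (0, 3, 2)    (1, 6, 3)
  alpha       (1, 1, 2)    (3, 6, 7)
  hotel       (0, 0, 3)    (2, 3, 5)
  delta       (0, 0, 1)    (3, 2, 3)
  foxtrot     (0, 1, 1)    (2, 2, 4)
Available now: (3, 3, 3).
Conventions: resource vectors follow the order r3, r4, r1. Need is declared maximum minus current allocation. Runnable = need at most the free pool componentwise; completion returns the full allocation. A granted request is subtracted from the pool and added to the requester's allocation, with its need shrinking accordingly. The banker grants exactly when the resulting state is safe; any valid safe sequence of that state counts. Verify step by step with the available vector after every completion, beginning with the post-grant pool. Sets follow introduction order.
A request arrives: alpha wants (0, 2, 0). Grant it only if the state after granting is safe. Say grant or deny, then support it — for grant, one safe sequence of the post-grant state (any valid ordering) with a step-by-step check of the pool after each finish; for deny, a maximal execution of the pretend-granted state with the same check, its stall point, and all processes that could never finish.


DENY — the pretend-granted state is unsafe.
Key observation: the pool after foxtrot, delta is (3, 2, 5); every surviving request exceeds it in r4, so progress ends there.
After a pretend grant, a maximal execution: foxtrot, delta — then nothing else fits. Verifying each step:
  pool = (3, 1, 3)
  foxtrot: need (2, 1, 3) fits (3, 1, 3); releases (0, 1, 1), pool now (3, 2, 4)
  delta: need (3, 2, 2) fits (3, 2, 4); releases (0, 0, 1), pool now (3, 2, 5)
  echo still needs (2, 7, 2) but only (3, 2, 5) is free — short on r4
  bravo still needs (1, 7, 4) but only (3, 2, 5) is free — short on r4
  golf still needs (1, 3, 1) but only (3, 2, 5) is free — short on r4
  alpha still needs (2, 3, 5) but only (3, 2, 5) is free — short on r4
  hotel still needs (2, 3, 2) but only (3, 2, 5) is free — short on r4
Processes that could never finish after the grant: echo, bravo, golf, alpha and hotel.


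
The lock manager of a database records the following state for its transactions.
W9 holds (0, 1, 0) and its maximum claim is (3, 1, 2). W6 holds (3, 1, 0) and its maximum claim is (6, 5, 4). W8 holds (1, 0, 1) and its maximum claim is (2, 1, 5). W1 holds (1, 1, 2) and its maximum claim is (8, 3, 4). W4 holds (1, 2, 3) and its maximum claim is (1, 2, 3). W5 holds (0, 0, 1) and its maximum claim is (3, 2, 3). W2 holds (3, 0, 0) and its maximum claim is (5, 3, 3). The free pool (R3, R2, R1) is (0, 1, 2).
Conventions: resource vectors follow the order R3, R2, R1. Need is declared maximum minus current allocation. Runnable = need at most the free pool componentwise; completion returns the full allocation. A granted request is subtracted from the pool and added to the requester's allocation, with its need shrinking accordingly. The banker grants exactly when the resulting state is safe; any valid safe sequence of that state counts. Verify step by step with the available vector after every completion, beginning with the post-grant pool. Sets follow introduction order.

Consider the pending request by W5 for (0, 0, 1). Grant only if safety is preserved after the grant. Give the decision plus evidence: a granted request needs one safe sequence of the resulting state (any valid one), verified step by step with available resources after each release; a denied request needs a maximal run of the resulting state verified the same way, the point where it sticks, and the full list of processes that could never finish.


GRANT — the state after the grant stays safe, e.g. via W4, W8, W2, W5, W9, W6, W1.
Key observation: after the grant the pool drops to (0, 1, 1), which still lets W4 finish first and unwind the rest.
Step-by-step check of the post-grant state:
  pool = (0, 1, 1)
  run W4 (needs (0, 0, 0), free (0, 1, 1)); after release of (1, 2, 3) the pool is (1, 3, 4)
  run W8 (needs (1, 1, 4), free (1, 3, 4)); after release of (1, 0, 1) the pool is (2, 3, 5)
  run W2 (needs (2, 3, 3), free (2, 3, 5)); after release of (3, 0, 0) the pool is (5, 3, 5)
  run W5 (needs (3, 2, 1), free (5, 3, 5)); after release of (0, 0, 2) the pool is (5, 3, 7)
  run W9 (needs (3, 0, 2), free (5, 3, 7)); after release of (0, 1, 0) the pool is (5, 4, 7)
  run W6 (needs (3, 4, 4), free (5, 4, 7)); after release of (3, 1, 0) the pool is (8, 5, 7)
  run W1 (needs (7, 2, 2), free (8, 5, 7)); after release of (1, 1, 2) the pool is (9, 6, 9)


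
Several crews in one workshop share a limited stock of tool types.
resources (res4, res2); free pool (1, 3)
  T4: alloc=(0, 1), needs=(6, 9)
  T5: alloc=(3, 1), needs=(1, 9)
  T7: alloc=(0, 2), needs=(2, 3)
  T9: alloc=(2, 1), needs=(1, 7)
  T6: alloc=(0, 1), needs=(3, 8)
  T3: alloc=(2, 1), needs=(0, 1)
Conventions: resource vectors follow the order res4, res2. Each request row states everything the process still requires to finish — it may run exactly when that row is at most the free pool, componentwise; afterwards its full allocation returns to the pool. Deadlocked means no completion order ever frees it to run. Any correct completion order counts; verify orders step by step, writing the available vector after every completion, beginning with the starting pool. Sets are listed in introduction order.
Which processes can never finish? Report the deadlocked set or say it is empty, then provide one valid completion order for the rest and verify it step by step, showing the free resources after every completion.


Deadlocked: T4, T5, T9 and T6.
Key observation: no order helps: past T3, T7, the free pool tops out at (3, 6), below what each blocked process needs in res2.
One completion order for the rest: T3, T7. Check, step by step:
  pool = (1, 3)
  T3 needs (0, 1) <= (1, 3) -> finishes; pool += (2, 1) = (3, 4)
  T7 needs (2, 3) <= (3, 4) -> finishes; pool += (0, 2) = (3, 6)
The blocked processes can never fit:
  T4 cannot run: need (6, 9) vs free (3, 6) (insufficient res4 and res2)
  T5 cannot run: need (1, 9) vs free (3, 6) (insufficient res2)
  T9 cannot run: need (1, 7) vs free (3, 6) (insufficient res2)
  T6 cannot run: need (3, 8) vs free (3, 6) (insufficient res2)


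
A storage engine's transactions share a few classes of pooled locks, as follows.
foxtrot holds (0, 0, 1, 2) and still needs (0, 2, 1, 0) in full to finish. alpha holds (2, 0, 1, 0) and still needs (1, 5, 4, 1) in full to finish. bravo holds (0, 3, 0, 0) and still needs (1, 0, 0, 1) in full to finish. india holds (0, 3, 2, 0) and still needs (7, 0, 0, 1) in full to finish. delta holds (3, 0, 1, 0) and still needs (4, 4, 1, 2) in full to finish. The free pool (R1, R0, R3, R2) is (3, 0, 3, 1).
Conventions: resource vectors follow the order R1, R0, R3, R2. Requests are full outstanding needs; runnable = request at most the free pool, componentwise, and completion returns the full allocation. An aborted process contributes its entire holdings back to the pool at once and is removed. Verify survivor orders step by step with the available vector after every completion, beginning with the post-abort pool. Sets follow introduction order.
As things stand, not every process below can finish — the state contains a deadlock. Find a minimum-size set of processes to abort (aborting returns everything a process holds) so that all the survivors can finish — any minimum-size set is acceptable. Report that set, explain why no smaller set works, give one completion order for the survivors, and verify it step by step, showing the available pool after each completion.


Abort india.
Key observation: before aborting india, alpha was permanently blocked — no order could ever run it; afterwards it completes at step 3.
Minimality: the empty abort set fails — the state is deadlocked as it stands.
The survivors complete as bravo, foxtrot, alpha, delta. Step-by-step check (starting from the post-abort pool):
  pool = (3, 3, 5, 1)
  bravo: need (1, 0, 0, 1) fits (3, 3, 5, 1); releases (0, 3, 0, 0), pool now (3, 6, 5, 1)
  foxtrot: need (0, 2, 1, 0) fits (3, 6, 5, 1); releases (0, 0, 1, 2), pool now (3, 6, 6, 3)
  alpha: need (1, 5, 4, 1) fits (3, 6, 6, 3); releases (2, 0, 1, 0), pool now (5, 6, 7, 3)
  delta: need (4, 4, 1, 2) fits (5, 6, 7, 3); releases (3, 0, 1, 0), pool now (8, 6, 8, 3)


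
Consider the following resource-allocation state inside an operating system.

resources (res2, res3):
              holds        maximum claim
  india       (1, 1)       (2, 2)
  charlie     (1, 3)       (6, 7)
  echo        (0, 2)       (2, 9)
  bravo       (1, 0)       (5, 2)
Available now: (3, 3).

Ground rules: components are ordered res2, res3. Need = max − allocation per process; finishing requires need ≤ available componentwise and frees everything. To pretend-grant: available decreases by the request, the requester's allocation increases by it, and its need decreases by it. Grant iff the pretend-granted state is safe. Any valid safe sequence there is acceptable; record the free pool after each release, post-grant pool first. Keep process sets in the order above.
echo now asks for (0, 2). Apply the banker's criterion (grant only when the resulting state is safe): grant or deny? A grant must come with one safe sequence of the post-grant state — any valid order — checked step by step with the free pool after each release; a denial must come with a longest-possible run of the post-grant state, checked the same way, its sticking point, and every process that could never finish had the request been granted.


DENY: after the grant no complete ordering would exist.
Key observation: the pool after india, bravo is (5, 2); every surviving request exceeds it in res3, so progress ends there.
After a pretend grant, a maximal execution: india, bravo — then nothing else fits. Walking it through:
  pool = (3, 1)
  run india (needs (1, 1), free (3, 1)); after release of (1, 1) the pool is (4, 2)
  run bravo (needs (4, 2), free (4, 2)); after release of (1, 0) the pool is (5, 2)
  blocked: charlie wants (5, 4), pool (5, 2) — not enough res3
  blocked: echo wants (2, 5), pool (5, 2) — not enough res3
Processes that could never finish after the grant: charlie and echo.


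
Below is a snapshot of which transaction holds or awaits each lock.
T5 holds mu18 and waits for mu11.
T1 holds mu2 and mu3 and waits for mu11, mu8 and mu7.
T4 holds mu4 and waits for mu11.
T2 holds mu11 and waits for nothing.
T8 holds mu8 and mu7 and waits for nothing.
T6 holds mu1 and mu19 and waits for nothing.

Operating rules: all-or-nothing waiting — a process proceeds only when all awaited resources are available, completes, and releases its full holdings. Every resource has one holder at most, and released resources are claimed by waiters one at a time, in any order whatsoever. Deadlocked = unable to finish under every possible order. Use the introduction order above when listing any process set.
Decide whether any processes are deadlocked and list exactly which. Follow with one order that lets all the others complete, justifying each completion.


The deadlocked set is empty.
Key observation: there is no circular wait here — follow any chain and it reaches a process that is free to run now.
One completion order for the rest: T2, T8, T4, T1, T5, T6.
Verifying each step:
  T2: no waits; runs immediately, freeing mu11
  T8: no waits; runs immediately, freeing mu8 and mu7
  T4 waits on mu11 — all released -> runs and releases mu4
  T1 waits on mu11, mu8 and mu7 — all released -> runs and releases mu2 and mu3
  T5 waits on mu11 — all released -> runs and releases mu18
  T6: no waits; runs immediately, freeing mu1 and mu19


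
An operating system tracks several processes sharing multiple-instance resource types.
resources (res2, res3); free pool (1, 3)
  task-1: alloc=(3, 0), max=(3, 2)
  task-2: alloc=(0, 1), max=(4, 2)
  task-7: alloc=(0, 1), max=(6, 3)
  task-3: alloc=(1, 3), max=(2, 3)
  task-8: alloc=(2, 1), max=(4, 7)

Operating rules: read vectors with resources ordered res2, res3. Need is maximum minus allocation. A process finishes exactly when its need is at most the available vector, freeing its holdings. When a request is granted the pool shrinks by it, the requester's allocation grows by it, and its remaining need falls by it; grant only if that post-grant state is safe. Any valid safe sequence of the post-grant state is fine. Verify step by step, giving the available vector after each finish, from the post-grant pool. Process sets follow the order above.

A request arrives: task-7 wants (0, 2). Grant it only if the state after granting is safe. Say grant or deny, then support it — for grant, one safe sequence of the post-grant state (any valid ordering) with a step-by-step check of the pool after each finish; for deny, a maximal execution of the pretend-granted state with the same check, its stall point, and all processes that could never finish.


DENY — the pretend-granted state is unsafe.
Key observation: after task-3, task-1, task-2 the pool peaks at (5, 5), and each blocked process is short somewhere: task-7 on res2; task-8 on res3.
After a pretend grant, a maximal execution: task-3, task-1, task-2 — then nothing else fits. Check, step by step:
  pool = (1, 1)
  run task-3 (needs (1, 0), free (1, 1)); after release of (1, 3) the pool is (2, 4)
  run task-1 (needs (0, 2), free (2, 4)); after release of (3, 0) the pool is (5, 4)
  run task-2 (needs (4, 1), free (5, 4)); after release of (0, 1) the pool is (5, 5)
  blocked: task-7 wants (6, 0), pool (5, 5) — not enough res2
  blocked: task-8 wants (2, 6), pool (5, 5) — not enough res3
Processes that could never finish after the grant: task-7 and task-8.


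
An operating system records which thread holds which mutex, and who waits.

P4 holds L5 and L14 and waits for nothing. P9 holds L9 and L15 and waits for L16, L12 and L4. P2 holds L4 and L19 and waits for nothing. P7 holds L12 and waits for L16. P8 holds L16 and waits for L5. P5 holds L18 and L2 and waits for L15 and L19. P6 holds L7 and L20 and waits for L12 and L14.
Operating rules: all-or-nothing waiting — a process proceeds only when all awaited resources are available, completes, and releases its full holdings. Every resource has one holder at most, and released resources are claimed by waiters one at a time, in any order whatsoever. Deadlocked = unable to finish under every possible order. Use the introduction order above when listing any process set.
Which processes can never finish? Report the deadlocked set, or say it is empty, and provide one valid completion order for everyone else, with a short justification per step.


The deadlocked set is empty.
Key observation: although several processes wait, no cycle exists — each chain bottoms out at a free runner.
One completion order for the rest: P4, P2, P8, P7, P9, P6, P5.
Check, step by step:
  P4: no waits; runs immediately, freeing L5 and L14
  P2: no waits; runs immediately, freeing L4 and L19
  P8: everything it awaited (L5) is free; runs, freeing L16
  P7: everything it awaited (L16) is free; runs, freeing L12
  P9: everything it awaited (L16, L12 and L4) is free; runs, freeing L9 and L15
  P6: everything it awaited (L12 and L14) is free; runs, freeing L7 and L20
  P5: everything it awaited (L15 and L19) is free; runs, freeing L18 and L2


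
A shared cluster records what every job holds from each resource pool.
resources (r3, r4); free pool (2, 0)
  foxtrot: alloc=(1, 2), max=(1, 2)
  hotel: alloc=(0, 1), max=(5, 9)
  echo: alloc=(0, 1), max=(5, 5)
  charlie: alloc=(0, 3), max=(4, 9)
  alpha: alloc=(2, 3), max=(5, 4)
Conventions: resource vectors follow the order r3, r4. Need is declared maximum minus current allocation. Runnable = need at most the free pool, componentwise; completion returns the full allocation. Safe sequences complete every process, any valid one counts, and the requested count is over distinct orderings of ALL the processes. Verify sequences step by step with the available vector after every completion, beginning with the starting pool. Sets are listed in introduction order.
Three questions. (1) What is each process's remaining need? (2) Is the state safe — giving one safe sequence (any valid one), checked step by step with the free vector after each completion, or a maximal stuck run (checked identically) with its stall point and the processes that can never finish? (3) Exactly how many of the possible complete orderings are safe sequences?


(1) Need matrix, components ordered r3, r4:
  foxtrot: (0, 0)
  hotel: (5, 8)
  echo: (5, 4)
  charlie: (4, 6)
  alpha: (3, 1)
(2) SAFE — a valid safe sequence is foxtrot, alpha, echo, charlie, hotel.
Key observation: at alpha the run first touches a limit — (3, 1) against (3, 2), exact on a resource it actually requests.
Verifying each step:
  pool = (2, 0)
  run foxtrot (needs (0, 0), free (2, 0)); after release of (1, 2) the pool is (3, 2)
  run alpha (needs (3, 1), free (3, 2)); after release of (2, 3) the pool is (5, 5)
  run echo (needs (5, 4), free (5, 5)); after release of (0, 1) the pool is (5, 6)
  run charlie (needs (4, 6), free (5, 6)); after release of (0, 3) the pool is (5, 9)
  run hotel (needs (5, 8), free (5, 9)); after release of (0, 1) the pool is (5, 10)
(3) The exact count: 1 of the possible complete orderings is a safe sequence.


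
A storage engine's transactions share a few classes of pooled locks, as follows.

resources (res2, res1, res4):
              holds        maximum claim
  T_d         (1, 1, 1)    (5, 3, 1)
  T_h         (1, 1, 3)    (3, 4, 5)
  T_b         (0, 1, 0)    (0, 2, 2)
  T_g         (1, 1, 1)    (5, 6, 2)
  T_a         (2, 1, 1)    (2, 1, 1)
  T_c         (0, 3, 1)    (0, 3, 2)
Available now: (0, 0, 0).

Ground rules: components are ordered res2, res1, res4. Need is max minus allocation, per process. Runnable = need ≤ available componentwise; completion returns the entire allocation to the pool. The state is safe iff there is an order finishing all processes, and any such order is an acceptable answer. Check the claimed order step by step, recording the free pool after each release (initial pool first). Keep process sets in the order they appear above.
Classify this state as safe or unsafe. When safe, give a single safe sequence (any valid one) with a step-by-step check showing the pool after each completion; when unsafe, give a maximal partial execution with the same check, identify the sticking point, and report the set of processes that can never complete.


UNSAFE.
Key observation: the pool after T_a, T_c, T_b, T_h is (3, 6, 5); every surviving request exceeds it in res2, so progress ends there.
A maximal execution: T_a, T_c, T_b, T_h — then nothing else fits. Walking it through:
  pool = (0, 0, 0)
  T_a: need (0, 0, 0) fits (0, 0, 0); releases (2, 1, 1), pool now (2, 1, 1)
  T_c: need (0, 0, 1) fits (2, 1, 1); releases (0, 3, 1), pool now (2, 4, 2)
  T_b: need (0, 1, 2) fits (2, 4, 2); releases (0, 1, 0), pool now (2, 5, 2)
  T_h: need (2, 3, 2) fits (2, 5, 2); releases (1, 1, 3), pool now (3, 6, 5)
  blocked: T_d wants (4, 2, 0), pool (3, 6, 5) — not enough res2
  blocked: T_g wants (4, 5, 1), pool (3, 6, 5) — not enough res2
Processes that can never finish: T_d and T_g.


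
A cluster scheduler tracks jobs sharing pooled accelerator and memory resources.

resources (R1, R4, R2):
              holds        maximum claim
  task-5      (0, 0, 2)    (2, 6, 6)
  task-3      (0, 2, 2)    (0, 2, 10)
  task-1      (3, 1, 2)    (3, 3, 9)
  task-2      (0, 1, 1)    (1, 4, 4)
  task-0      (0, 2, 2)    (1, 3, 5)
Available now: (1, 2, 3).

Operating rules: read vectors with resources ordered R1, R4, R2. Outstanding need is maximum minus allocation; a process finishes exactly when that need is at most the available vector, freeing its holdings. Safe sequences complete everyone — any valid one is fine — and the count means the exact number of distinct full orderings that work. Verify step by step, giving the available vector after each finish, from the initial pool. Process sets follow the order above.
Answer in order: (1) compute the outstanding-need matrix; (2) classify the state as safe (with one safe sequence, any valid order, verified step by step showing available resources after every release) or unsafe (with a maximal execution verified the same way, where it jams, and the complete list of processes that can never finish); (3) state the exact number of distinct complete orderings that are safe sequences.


(1) Outstanding need per process (order R1, R4, R2):
  task-5: (2, 6, 4)
  task-3: (0, 0, 8)
  task-1: (0, 2, 7)
  task-2: (1, 3, 3)
  task-0: (1, 1, 3)
(2) UNSAFE.
Key observation: after task-0, task-2 the pool peaks at (1, 5, 6), and each blocked process is short somewhere: task-5 on R1, R4; task-3 on R2; task-1 on R2.
The run task-0, task-2 cannot be extended any further. Walking it through:
  pool = (1, 2, 3)
  task-0 needs (1, 1, 3) <= (1, 2, 3) -> finishes; pool += (0, 2, 2) = (1, 4, 5)
  task-2 needs (1, 3, 3) <= (1, 4, 5) -> finishes; pool += (0, 1, 1) = (1, 5, 6)
  blocked: task-5 wants (2, 6, 4), pool (1, 5, 6) — not enough R1 and R4
  blocked: task-3 wants (0, 0, 8), pool (1, 5, 6) — not enough R2
  blocked: task-1 wants (0, 2, 7), pool (1, 5, 6) — not enough R2
Never able to finish: task-5, task-3 and task-1.
(3) Exactly 0 of the possible complete orderings are safe sequences.


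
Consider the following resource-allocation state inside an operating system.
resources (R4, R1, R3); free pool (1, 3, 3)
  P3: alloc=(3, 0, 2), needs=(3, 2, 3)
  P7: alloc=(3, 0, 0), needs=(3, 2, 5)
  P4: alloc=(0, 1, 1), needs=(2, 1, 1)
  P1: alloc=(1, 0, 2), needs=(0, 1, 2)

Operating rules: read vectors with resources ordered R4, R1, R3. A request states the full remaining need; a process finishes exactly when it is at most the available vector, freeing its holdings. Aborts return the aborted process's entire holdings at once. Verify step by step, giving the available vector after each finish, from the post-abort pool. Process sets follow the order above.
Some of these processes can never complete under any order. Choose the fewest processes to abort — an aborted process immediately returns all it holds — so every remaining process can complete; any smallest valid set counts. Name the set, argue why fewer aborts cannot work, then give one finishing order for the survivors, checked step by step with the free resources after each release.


Abort P3.
Key observation: P7 was stuck for good until P3 gave back (3, 0, 2); in the order shown it finishes at step 1.
Why nothing smaller works: aborting no one leaves the state deadlocked as given.
Survivors finish in the order: P7, P1, P4. Walking it through (pool after the aborts first):
  pool = (4, 3, 5)
  run P7 (needs (3, 2, 5), free (4, 3, 5)); after release of (3, 0, 0) the pool is (7, 3, 5)
  run P1 (needs (0, 1, 2), free (7, 3, 5)); after release of (1, 0, 2) the pool is (8, 3, 7)
  run P4 (needs (2, 1, 1), free (8, 3, 7)); after release of (0, 1, 1) the pool is (8, 4, 8)


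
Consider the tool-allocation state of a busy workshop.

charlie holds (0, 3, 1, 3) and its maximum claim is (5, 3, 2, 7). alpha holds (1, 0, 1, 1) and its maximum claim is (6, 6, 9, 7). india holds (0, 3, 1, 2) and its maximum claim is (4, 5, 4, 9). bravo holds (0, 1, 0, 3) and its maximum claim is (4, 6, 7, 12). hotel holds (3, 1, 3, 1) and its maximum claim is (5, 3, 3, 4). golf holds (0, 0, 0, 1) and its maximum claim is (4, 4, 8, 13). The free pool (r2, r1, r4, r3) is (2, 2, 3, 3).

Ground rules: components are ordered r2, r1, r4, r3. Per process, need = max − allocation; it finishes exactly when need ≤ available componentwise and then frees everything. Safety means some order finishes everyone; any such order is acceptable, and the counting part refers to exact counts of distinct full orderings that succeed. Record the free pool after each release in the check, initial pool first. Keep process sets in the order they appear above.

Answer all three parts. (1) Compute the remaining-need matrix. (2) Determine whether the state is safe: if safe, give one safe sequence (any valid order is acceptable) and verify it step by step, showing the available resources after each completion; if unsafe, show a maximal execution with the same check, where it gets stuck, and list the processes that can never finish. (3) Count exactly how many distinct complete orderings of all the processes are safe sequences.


(1) Need matrix, components ordered r2, r1, r4, r3:
  charlie: (5, 0, 1, 4)
  alpha: (5, 6, 8, 6)
  india: (4, 2, 3, 7)
  bravo: (4, 5, 7, 9)
  hotel: (2, 2, 0, 3)
  golf: (4, 4, 8, 12)
(2) SAFE — a valid safe sequence is hotel, charlie, india, bravo, alpha, golf.
Key observation: the first exact fit in this order is hotel — it needs (2, 2, 0, 3) with (2, 2, 3, 3) free, meeting a requested resource to the last unit.
Verifying each step:
  pool = (2, 2, 3, 3)
  hotel: need (2, 2, 0, 3) fits (2, 2, 3, 3); releases (3, 1, 3, 1), pool now (5, 3, 6, 4)
  charlie: need (5, 0, 1, 4) fits (5, 3, 6, 4); releases (0, 3, 1, 3), pool now (5, 6, 7, 7)
  india: need (4, 2, 3, 7) fits (5, 6, 7, 7); releases (0, 3, 1, 2), pool now (5, 9, 8, 9)
  bravo: need (4, 5, 7, 9) fits (5, 9, 8, 9); releases (0, 1, 0, 3), pool now (5, 10, 8, 12)
  alpha: need (5, 6, 8, 6) fits (5, 10, 8, 12); releases (1, 0, 1, 1), pool now (6, 10, 9, 13)
  golf: need (4, 4, 8, 12) fits (6, 10, 9, 13); releases (0, 0, 0, 1), pool now (6, 10, 9, 14)
(3) Exactly 3 of the possible complete orderings are safe sequences.


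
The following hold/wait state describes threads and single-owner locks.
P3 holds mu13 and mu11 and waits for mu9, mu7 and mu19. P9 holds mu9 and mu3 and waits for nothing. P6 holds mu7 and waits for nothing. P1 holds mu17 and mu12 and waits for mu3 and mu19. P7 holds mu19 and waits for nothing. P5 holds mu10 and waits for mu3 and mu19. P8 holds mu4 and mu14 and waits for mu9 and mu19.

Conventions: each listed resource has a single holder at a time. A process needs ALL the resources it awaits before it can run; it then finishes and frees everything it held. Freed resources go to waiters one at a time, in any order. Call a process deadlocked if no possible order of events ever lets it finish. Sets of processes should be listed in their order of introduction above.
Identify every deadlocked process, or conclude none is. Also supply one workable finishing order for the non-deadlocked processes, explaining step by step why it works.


Nothing here is deadlocked.
Key observation: although several processes wait, no cycle exists — each chain bottoms out at a free runner.
One completion order for the rest: P6, P7, P9, P5, P1, P3, P8.
Step-by-step check:
  run P6 (it waits on nothing); releases mu7
  run P7 (it waits on nothing); releases mu19
  run P9 (it waits on nothing); releases mu9 and mu3
  P5: everything it awaited (mu3 and mu19) is free; runs, freeing mu10
  P1: everything it awaited (mu3 and mu19) is free; runs, freeing mu17 and mu12
  P3: everything it awaited (mu9, mu7 and mu19) is free; runs, freeing mu13 and mu11
  P8: everything it awaited (mu9 and mu19) is free; runs, freeing mu4 and mu14


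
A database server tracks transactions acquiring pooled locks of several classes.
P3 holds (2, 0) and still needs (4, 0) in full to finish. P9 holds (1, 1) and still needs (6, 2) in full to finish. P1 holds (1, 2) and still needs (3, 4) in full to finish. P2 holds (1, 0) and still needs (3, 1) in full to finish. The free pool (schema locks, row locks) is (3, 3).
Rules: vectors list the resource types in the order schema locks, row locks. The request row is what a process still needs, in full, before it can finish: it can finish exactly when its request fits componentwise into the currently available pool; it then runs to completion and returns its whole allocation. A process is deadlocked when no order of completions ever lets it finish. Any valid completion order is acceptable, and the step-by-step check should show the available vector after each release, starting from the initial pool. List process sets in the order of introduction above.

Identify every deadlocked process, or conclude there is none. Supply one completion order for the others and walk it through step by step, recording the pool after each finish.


Nothing here is deadlocked.
Key observation: P2 can run right away; the returned allocation unlocks the remaining processes in turn.
One completion order for the rest: P2, P3, P9, P1. Verifying each step:
  pool = (3, 3)
  P2: need (3, 1) fits (3, 3); releases (1, 0), pool now (4, 3)
  P3: need (4, 0) fits (4, 3); releases (2, 0), pool now (6, 3)
  P9: need (6, 2) fits (6, 3); releases (1, 1), pool now (7, 4)
  P1: need (3, 4) fits (7, 4); releases (1, 2), pool now (8, 6)
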